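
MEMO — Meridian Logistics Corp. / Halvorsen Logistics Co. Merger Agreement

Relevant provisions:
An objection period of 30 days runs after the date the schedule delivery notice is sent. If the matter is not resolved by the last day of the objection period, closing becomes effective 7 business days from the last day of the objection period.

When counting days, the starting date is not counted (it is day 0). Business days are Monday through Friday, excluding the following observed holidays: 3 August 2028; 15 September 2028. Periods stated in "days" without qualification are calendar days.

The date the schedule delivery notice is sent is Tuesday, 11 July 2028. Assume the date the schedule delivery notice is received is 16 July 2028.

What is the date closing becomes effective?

21 August 2028

Adding 30 calendar days to 11 July 2028 gives 10 August 2028, which is the last day of the objection period.
The date closing becomes effective: 7 business days after Thursday, 10 August 2028, skipping weekends — Aug 11, Aug 14, Aug 15, Aug 16, Aug 17, Aug 18, Aug 21 — lands on Monday, 21 August 2028.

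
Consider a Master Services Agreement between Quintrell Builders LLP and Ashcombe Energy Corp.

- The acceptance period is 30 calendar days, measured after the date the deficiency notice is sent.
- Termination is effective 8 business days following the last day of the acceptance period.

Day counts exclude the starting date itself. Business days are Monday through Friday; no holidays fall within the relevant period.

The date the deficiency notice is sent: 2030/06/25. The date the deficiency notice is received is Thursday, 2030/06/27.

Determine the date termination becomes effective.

2030/08/06

Adding 30 calendar days to 2030/06/25 gives 2030/07/25, which is the last day of the acceptance period.
From Thursday, 2030/07/25, 8 business days (Jul 26, Jul 29, Jul 30, Jul 31, Aug 1, Aug 2, Aug 5, Aug 6, skipping weekends) brings us to Tuesday, 2030/08/06, which is the date termination becomes effective.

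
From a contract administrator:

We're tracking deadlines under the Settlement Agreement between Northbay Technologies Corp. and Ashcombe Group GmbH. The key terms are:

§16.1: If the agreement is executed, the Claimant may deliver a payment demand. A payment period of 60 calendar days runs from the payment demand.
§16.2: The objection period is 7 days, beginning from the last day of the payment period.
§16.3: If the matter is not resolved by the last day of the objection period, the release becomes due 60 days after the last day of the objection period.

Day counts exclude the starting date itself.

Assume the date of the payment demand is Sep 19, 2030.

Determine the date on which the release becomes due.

The last day of the payment period: Sep 19, 2030 + 60 days = Nov 18, 2030.
Adding 7 calendar days to Nov 18, 2030 gives Nov 25, 2030, which is the last day of the objection period.
The date on which the release becomes due: 60 calendar days after Nov 25, 2030 is Jan 24, 2031.

Jan 24, 2031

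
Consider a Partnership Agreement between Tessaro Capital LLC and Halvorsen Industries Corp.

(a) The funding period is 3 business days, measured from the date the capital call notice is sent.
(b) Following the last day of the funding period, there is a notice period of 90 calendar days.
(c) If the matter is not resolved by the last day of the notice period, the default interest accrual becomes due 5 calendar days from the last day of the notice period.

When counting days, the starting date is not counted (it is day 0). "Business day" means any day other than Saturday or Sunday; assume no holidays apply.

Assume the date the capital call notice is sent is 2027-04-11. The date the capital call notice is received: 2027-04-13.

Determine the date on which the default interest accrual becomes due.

The last day of the funding period: 3 business days after Sunday, 2027-04-11, skipping weekends — Apr 12, Apr 13, Apr 14 — lands on Wednesday, 2027-04-14.
The last day of the notice period: 90 calendar days after 2027-04-14 is 2027-07-13.
Adding 5 calendar days to 2027-07-13 gives 2027-07-18, which is the date on which the default interest accrual becomes due.

2027-07-18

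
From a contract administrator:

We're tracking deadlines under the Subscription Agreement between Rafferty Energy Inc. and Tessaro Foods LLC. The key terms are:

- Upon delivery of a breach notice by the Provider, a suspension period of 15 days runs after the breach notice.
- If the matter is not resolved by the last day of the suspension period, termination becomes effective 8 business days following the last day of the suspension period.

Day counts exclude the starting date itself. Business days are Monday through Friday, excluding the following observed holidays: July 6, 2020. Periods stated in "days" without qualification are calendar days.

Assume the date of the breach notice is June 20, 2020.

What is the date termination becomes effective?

Adding 15 calendar days to June 20, 2020 gives July 5, 2020, which is the last day of the suspension period.
The date termination becomes effective: 8 business days after Sunday, July 5, 2020, skipping weekends and the listed holiday on Jul 6 — Jul 7, Jul 8, Jul 9, Jul 10, Jul 13, Jul 14, Jul 15, Jul 16 — lands on Thursday, July 16, 2020.

July 16, 2020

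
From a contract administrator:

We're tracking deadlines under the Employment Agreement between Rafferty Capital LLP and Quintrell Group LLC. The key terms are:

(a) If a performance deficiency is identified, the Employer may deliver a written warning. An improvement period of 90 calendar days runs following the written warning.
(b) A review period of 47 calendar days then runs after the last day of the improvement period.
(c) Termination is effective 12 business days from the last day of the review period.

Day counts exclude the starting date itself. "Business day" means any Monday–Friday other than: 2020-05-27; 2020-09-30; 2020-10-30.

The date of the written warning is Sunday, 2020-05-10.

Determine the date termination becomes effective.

Adding 90 calendar days to 2020-05-10 gives 2020-08-08, which is the last day of the improvement period.
The last day of the review period: 47 calendar days after 2020-08-08 is 2020-09-24.
The date termination becomes effective: 12 business days after Thursday, 2020-09-24, skipping weekends and the listed holiday on Sep 30 — Sep 25, Sep 28, Sep 29, Oct 1, …, Oct 9, Oct 12, Oct 13 — lands on Tuesday, 2020-10-13.

2020-10-13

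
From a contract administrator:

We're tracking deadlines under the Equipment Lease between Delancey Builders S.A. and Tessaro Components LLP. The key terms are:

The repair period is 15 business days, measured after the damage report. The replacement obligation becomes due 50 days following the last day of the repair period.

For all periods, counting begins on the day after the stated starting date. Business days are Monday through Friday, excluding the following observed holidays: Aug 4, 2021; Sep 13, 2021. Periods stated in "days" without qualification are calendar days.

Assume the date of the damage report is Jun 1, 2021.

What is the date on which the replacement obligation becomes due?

The last day of the repair period: counting 15 business days from Tuesday, Jun 1, 2021 (Jun 2, Jun 3, Jun 4, Jun 7, …, Jun 18, Jun 21, Jun 22, skipping weekends) reaches Tuesday, Jun 22, 2021.
Adding 50 calendar days to Jun 22, 2021 gives Aug 11, 2021, which is the date on which the replacement obligation becomes due.

Aug 11, 2021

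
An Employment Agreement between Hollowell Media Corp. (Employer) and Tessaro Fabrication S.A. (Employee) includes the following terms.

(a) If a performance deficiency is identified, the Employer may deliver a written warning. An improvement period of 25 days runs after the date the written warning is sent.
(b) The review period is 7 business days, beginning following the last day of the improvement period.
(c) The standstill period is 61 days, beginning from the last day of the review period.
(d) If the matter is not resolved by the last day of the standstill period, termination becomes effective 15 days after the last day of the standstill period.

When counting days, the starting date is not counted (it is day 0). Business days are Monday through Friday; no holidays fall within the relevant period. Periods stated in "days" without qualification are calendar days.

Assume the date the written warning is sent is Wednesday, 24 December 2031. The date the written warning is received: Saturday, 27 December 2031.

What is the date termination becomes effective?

The last day of the improvement period: 25 calendar days after 24 December 2031 is 18 January 2032.
The last day of the review period: 7 business days after Sunday, 18 January 2032, skipping weekends — Jan 19, Jan 20, Jan 21, Jan 22, Jan 23, Jan 26, Jan 27 — lands on Tuesday, 27 January 2032.
The last day of the standstill period: 61 calendar days after 27 January 2032 is 28 March 2032.
The date termination becomes effective: 15 calendar days after 28 March 2032 is 12 April 2032.

12 April 2032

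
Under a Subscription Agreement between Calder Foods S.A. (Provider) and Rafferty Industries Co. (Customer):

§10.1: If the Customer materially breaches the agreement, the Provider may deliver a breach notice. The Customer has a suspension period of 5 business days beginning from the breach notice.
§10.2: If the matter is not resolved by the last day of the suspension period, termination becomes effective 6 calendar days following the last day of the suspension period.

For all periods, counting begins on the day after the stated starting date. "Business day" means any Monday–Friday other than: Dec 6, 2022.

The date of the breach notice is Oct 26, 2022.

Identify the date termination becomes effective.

Nov 8, 2022

The last day of the suspension period: 5 business days after Wednesday, Oct 26, 2022, skipping weekends — Oct 27, Oct 28, Oct 31, Nov 1, Nov 2 — lands on Wednesday, Nov 2, 2022.
The date termination becomes effective: 6 calendar days after Nov 2, 2022 is Nov 8, 2022.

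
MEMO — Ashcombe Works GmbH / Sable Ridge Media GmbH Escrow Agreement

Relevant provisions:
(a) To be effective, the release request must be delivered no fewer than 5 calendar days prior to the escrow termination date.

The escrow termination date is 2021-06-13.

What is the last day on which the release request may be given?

Counting back 5 calendar days from 2021-06-13 gives 2021-06-08.

2021-06-08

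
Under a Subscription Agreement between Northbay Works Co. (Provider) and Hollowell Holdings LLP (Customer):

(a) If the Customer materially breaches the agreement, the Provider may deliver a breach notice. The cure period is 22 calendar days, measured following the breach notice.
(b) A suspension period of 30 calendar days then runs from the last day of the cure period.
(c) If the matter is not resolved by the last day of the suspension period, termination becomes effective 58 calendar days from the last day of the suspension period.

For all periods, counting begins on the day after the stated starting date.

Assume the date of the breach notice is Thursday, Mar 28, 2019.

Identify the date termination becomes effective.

Adding 22 calendar days to Mar 28, 2019 gives Apr 19, 2019, which is the last day of the cure period.
Adding 30 calendar days to Apr 19, 2019 gives May 19, 2019, which is the last day of the suspension period.
Adding 58 calendar days to May 19, 2019 gives Jul 16, 2019, which is the date termination becomes effective.

Jul 16, 2019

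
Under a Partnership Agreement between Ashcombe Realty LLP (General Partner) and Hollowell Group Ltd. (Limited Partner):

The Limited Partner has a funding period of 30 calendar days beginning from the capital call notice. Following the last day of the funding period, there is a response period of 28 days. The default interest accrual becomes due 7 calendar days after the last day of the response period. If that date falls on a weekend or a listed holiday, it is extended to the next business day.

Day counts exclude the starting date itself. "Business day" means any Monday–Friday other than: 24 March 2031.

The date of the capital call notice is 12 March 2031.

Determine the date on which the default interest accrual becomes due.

16 May 2031

Adding 30 calendar days to 12 March 2031 gives 11 April 2031, which is the last day of the funding period.
Adding 28 calendar days to 11 April 2031 gives 9 May 2031, which is the last day of the response period.
The date on which the default interest accrual becomes due: 9 May 2031 + 7 days = 16 May 2031. 16 May 2031 is a Friday and is not a listed holiday, so no roll-forward applies.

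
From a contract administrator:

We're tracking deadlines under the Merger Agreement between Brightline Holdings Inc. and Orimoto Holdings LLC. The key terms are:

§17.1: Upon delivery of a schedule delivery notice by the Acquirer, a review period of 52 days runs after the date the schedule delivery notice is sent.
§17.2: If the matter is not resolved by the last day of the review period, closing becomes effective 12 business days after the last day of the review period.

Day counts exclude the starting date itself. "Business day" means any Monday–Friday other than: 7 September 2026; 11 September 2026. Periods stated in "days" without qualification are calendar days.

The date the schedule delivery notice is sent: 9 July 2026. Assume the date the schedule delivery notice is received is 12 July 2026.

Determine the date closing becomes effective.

Adding 52 calendar days to 9 July 2026 gives 30 August 2026, which is the last day of the review period.
From Sunday, 30 August 2026, 12 business days (Aug 31, Sep 1, Sep 2, Sep 3, …, Sep 15, Sep 16, Sep 17, skipping weekends and the listed holidays on Sep 7, Sep 11) brings us to Thursday, 17 September 2026, which is the date closing becomes effective.

17 September 2026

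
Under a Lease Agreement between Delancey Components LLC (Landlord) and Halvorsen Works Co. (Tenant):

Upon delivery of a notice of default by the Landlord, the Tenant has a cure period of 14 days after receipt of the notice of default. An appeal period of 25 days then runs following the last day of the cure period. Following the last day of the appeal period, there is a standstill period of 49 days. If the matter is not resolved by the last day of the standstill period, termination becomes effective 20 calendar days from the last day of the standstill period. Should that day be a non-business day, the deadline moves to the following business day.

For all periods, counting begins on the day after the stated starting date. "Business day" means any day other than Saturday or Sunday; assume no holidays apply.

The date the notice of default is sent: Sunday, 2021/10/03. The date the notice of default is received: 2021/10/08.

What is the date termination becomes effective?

2022/01/24

The last day of the cure period: 2021/10/08 + 14 days = 2021/10/22.
The last day of the appeal period: 2021/10/22 + 25 days = 2021/11/16.
The last day of the standstill period: 49 calendar days after 2021/11/16 is 2022/01/04.
The date termination becomes effective: 2022/01/04 + 20 days = 2022/01/24. 2022/01/24 is a Monday, so no roll-forward applies.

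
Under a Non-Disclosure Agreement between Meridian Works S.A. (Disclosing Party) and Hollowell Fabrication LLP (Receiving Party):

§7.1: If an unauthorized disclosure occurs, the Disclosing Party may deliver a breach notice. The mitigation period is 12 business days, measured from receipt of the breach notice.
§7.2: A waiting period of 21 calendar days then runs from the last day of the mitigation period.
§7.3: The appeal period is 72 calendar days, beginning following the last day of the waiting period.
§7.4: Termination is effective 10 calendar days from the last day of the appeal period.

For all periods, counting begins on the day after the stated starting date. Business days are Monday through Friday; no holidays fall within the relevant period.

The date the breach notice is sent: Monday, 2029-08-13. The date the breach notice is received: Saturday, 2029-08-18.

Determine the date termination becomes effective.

2029-12-16

From Saturday, 2029-08-18, 12 business days (Aug 20, Aug 21, Aug 22, Aug 23, …, Aug 31, Sep 3, Sep 4, skipping weekends) brings us to Tuesday, 2029-09-04, which is the last day of the mitigation period.
The last day of the waiting period: 2029-09-04 + 21 days = 2029-09-25.
The last day of the appeal period: 72 calendar days after 2029-09-25 is 2029-12-06.
The date termination becomes effective: 10 calendar days after 2029-12-06 is 2029-12-16.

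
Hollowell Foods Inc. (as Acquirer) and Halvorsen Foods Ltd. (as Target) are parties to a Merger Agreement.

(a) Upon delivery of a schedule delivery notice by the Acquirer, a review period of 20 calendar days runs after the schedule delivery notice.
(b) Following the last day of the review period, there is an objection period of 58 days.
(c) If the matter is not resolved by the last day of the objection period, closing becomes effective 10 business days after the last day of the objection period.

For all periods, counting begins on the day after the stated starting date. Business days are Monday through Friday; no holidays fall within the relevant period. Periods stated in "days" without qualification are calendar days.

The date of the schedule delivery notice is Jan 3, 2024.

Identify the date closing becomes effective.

Apr 4, 2024

The last day of the review period: 20 calendar days after Jan 3, 2024 is Jan 23, 2024.
Adding 58 calendar days to Jan 23, 2024 gives Mar 21, 2024, which is the last day of the objection period.
The date closing becomes effective: counting 10 business days from Thursday, Mar 21, 2024 (Mar 22, Mar 25, Mar 26, Mar 27, Mar 28, Mar 29, Apr 1, Apr 2, Apr 3, Apr 4, skipping weekends) reaches Thursday, Apr 4, 2024.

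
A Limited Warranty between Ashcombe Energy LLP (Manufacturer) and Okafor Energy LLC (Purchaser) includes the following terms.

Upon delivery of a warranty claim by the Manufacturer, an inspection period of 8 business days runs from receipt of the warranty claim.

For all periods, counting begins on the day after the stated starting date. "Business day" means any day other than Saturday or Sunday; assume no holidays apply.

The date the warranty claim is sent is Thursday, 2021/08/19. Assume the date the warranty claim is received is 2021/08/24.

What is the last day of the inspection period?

From Tuesday, 2021/08/24, 8 business days (Aug 25, Aug 26, Aug 27, Aug 30, Aug 31, Sep 1, Sep 2, Sep 3, skipping weekends) brings us to Friday, 2021/09/03, which is the last day of the inspection period.

2021/09/03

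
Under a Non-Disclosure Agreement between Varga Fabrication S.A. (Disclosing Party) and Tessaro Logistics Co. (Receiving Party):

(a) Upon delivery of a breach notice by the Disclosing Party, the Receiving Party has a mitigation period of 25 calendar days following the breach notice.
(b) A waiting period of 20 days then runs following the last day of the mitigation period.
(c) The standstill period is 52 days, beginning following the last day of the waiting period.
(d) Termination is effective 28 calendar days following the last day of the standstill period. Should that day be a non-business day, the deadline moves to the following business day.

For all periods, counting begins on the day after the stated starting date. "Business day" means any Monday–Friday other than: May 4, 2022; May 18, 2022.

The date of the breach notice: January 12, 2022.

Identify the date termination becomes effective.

Adding 25 calendar days to January 12, 2022 gives February 6, 2022, which is the last day of the mitigation period.
The last day of the waiting period: February 6, 2022 + 20 days = February 26, 2022.
Adding 52 calendar days to February 26, 2022 gives April 19, 2022, which is the last day of the standstill period.
Adding 28 calendar days to April 19, 2022 gives May 17, 2022, which is the date termination becomes effective. May 17, 2022 is a Tuesday and is not a listed holiday, so no roll-forward applies.

May 17, 2022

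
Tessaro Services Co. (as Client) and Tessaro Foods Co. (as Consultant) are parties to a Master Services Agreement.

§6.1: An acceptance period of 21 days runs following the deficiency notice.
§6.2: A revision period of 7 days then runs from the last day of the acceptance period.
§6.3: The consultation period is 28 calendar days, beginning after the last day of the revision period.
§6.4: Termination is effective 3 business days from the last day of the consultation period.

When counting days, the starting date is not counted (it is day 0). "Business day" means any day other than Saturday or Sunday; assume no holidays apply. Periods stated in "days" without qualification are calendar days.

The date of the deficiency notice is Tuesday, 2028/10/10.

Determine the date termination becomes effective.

The last day of the acceptance period: 21 calendar days after 2028/10/10 is 2028/10/31.
The last day of the revision period: 2028/10/31 + 7 days = 2028/11/07.
Adding 28 calendar days to 2028/11/07 gives 2028/12/05, which is the last day of the consultation period.
The date termination becomes effective: counting 3 business days from Tuesday, 2028/12/05 (Dec 6, Dec 7, Dec 8, skipping weekends) reaches Friday, 2028/12/08.

2028/12/08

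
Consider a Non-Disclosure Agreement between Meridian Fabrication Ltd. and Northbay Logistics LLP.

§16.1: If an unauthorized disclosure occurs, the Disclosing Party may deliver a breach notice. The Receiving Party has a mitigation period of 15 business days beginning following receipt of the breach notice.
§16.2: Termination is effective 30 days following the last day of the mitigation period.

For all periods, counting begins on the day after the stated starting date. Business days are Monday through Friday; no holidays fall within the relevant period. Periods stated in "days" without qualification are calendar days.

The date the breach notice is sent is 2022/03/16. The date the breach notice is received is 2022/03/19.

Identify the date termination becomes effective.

The last day of the mitigation period: 15 business days after Saturday, 2022/03/19, skipping weekends — Mar 21, Mar 22, Mar 23, Mar 24, …, Apr 6, Apr 7, Apr 8 — lands on Friday, 2022/04/08.
The date termination becomes effective: 30 calendar days after 2022/04/08 is 2022/05/08.

2022/05/08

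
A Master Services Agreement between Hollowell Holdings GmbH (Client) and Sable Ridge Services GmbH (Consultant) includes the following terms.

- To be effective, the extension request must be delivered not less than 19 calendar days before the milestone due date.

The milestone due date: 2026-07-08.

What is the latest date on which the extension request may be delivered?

2026-07-08 minus 19 days is 2026-06-19.

2026-06-19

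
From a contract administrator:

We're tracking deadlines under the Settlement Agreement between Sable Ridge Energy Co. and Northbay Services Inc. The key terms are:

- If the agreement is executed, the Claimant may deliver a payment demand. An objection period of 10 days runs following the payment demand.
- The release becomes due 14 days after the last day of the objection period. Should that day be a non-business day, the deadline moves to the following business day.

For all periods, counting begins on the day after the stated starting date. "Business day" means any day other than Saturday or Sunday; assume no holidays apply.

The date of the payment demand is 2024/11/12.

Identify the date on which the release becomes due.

The last day of the objection period: 2024/11/12 + 10 days = 2024/11/22.
The date on which the release becomes due: 2024/11/22 + 14 days = 2024/12/06. 2024/12/06 is a Friday, so no roll-forward applies.

2024/12/06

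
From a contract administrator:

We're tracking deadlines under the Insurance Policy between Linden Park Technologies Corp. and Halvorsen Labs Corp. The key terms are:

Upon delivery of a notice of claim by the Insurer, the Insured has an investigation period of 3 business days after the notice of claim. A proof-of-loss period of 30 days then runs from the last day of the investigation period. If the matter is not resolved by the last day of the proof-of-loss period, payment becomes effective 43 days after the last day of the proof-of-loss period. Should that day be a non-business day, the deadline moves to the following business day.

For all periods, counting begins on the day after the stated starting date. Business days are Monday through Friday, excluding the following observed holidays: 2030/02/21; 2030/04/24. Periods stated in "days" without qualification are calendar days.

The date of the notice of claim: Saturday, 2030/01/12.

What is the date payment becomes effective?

2030/04/01

The last day of the investigation period: counting 3 business days from Saturday, 2030/01/12 (Jan 14, Jan 15, Jan 16, skipping weekends) reaches Wednesday, 2030/01/16.
The last day of the proof-of-loss period: 2030/01/16 + 30 days = 2030/02/15.
Adding 43 calendar days to 2030/02/15 gives 2030/03/30, which is the date payment becomes effective. That falls on a Saturday, so it rolls to the next business day, Monday, 2030/04/01.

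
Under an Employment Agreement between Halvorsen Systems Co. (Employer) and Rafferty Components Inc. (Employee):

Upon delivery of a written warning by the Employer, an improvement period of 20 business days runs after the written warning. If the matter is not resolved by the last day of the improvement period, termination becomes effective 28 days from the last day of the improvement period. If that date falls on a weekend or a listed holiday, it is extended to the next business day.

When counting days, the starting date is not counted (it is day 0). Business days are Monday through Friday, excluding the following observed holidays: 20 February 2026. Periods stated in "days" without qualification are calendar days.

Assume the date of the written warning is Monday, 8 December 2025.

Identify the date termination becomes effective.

The last day of the improvement period: counting 20 business days from Monday, 8 December 2025 (Dec 9, Dec 10, Dec 11, Dec 12, …, Jan 1, Jan 2, Jan 5, skipping weekends) reaches Monday, 5 January 2026.
Adding 28 calendar days to 5 January 2026 gives 2 February 2026, which is the date termination becomes effective. 2 February 2026 is a Monday and is not a listed holiday, so no roll-forward applies.

2 February 2026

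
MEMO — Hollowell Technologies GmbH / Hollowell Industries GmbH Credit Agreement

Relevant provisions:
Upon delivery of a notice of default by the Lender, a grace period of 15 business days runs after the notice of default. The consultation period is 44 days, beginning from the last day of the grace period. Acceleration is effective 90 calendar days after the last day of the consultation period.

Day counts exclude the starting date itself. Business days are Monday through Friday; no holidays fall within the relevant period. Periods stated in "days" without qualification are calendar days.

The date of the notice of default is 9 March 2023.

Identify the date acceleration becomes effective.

The last day of the grace period: 15 business days after Thursday, 9 March 2023, skipping weekends — Mar 10, Mar 13, Mar 14, Mar 15, …, Mar 28, Mar 29, Mar 30 — lands on Thursday, 30 March 2023.
The last day of the consultation period: 44 calendar days after 30 March 2023 is 13 May 2023.
The date acceleration becomes effective: 13 May 2023 + 90 days = 11 August 2023.

11 August 2023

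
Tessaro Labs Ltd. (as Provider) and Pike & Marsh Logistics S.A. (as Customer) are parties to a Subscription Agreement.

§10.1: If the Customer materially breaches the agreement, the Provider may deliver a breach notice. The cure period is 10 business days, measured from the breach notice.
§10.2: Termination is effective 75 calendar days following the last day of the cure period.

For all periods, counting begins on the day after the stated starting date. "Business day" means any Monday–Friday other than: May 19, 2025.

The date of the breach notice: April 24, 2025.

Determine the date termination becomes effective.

July 22, 2025

From Thursday, April 24, 2025, 10 business days (Apr 25, Apr 28, Apr 29, Apr 30, May 1, May 2, May 5, May 6, May 7, May 8, skipping weekends) brings us to Thursday, May 8, 2025, which is the last day of the cure period.
The date termination becomes effective: 75 calendar days after May 8, 2025 is July 22, 2025.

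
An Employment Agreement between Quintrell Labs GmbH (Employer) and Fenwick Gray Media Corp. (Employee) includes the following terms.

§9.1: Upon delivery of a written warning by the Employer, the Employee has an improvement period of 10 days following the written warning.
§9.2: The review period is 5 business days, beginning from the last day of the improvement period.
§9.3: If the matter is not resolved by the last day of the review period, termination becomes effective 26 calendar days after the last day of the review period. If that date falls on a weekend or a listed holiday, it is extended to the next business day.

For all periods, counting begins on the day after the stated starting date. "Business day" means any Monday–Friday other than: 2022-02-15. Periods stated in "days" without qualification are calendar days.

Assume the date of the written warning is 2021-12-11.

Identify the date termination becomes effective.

Adding 10 calendar days to 2021-12-11 gives 2021-12-21, which is the last day of the improvement period.
From Tuesday, 2021-12-21, 5 business days (Dec 22, Dec 23, Dec 24, Dec 27, Dec 28, skipping weekends) brings us to Tuesday, 2021-12-28, which is the last day of the review period.
The date termination becomes effective: 26 calendar days after 2021-12-28 is 2022-01-23. That falls on a Sunday, so it rolls to the next business day, Monday, 2022-01-24.

2022-01-24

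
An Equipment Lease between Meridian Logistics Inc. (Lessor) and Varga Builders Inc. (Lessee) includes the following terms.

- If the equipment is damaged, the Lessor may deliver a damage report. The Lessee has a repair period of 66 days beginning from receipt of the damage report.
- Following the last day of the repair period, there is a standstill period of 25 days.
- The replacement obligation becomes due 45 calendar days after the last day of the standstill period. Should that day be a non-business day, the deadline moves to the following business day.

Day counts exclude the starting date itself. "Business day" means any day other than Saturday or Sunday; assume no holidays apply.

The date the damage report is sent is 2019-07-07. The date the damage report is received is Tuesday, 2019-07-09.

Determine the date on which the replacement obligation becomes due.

The last day of the repair period: 2019-07-09 + 66 days = 2019-09-13.
The last day of the standstill period: 25 calendar days after 2019-09-13 is 2019-10-08.
The date on which the replacement obligation becomes due: 2019-10-08 + 45 days = 2019-11-22. 2019-11-22 is a Friday, so no roll-forward applies.

2019-11-22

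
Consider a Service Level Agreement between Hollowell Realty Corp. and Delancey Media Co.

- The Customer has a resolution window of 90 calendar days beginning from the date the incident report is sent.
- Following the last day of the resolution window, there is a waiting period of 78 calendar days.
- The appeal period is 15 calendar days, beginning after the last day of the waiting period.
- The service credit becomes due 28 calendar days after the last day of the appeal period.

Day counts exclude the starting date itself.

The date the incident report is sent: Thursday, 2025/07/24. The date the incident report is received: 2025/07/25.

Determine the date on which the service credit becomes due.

2026/02/20

Adding 90 calendar days to 2025/07/24 gives 2025/10/22, which is the last day of the resolution window.
The last day of the waiting period: 78 calendar days after 2025/10/22 is 2026/01/08.
The last day of the appeal period: 2026/01/08 + 15 days = 2026/01/23.
The date on which the service credit becomes due: 2026/01/23 + 28 days = 2026/02/20.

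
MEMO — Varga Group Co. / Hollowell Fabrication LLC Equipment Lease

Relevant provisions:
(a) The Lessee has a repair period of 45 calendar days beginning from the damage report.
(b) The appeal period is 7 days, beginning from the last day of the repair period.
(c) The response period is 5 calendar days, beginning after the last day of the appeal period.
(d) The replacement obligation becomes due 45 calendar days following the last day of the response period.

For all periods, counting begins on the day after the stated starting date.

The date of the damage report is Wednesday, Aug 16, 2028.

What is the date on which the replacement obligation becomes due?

The last day of the repair period: Aug 16, 2028 + 45 days = Sep 30, 2028.
The last day of the appeal period: 7 calendar days after Sep 30, 2028 is Oct 7, 2028.
The last day of the response period: Oct 7, 2028 + 5 days = Oct 12, 2028.
The date on which the replacement obligation becomes due: Oct 12, 2028 + 45 days = Nov 26, 2028.

Nov 26, 2028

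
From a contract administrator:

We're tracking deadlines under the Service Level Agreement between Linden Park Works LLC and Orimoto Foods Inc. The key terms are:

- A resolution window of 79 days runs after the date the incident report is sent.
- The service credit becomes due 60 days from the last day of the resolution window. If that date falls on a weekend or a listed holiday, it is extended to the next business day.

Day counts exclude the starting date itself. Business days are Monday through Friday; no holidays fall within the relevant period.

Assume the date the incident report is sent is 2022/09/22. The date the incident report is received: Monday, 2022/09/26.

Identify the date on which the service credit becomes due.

Adding 79 calendar days to 2022/09/22 gives 2022/12/10, which is the last day of the resolution window.
Adding 60 calendar days to 2022/12/10 gives 2023/02/08, which is the date on which the service credit becomes due. 2023/02/08 is a Wednesday, so no roll-forward applies.

2023/02/08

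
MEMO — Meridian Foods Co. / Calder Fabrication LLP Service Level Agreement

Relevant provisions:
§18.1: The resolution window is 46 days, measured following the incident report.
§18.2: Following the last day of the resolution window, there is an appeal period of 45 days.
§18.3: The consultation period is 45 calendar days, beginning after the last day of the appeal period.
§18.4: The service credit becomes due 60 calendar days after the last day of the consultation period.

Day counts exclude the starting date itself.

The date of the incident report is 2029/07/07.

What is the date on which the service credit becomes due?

Adding 46 calendar days to 2029/07/07 gives 2029/08/22, which is the last day of the resolution window.
The last day of the appeal period: 2029/08/22 + 45 days = 2029/10/06.
The last day of the consultation period: 2029/10/06 + 45 days = 2029/11/20.
The date on which the service credit becomes due: 60 calendar days after 2029/11/20 is 2030/01/19.

2030/01/19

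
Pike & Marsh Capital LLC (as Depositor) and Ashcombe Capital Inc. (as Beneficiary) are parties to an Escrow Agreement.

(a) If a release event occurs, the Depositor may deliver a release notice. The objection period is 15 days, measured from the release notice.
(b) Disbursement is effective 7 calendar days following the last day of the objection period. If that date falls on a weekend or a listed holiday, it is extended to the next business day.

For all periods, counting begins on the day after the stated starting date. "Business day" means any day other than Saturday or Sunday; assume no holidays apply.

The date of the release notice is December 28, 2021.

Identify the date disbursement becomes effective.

January 19, 2022

The last day of the objection period: 15 calendar days after December 28, 2021 is January 12, 2022.
The date disbursement becomes effective: January 12, 2022 + 7 days = January 19, 2022. January 19, 2022 is a Wednesday, so no roll-forward applies.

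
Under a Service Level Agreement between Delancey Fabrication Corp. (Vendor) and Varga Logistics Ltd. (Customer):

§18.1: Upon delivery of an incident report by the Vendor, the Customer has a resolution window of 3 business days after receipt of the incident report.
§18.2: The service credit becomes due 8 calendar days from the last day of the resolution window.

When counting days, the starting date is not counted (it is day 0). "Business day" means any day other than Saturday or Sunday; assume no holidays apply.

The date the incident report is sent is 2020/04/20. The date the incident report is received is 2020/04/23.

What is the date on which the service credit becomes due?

The last day of the resolution window: 3 business days after Thursday, 2020/04/23, skipping weekends — Apr 24, Apr 27, Apr 28 — lands on Tuesday, 2020/04/28.
Adding 8 calendar days to 2020/04/28 gives 2020/05/06, which is the date on which the service credit becomes due.

2020/05/06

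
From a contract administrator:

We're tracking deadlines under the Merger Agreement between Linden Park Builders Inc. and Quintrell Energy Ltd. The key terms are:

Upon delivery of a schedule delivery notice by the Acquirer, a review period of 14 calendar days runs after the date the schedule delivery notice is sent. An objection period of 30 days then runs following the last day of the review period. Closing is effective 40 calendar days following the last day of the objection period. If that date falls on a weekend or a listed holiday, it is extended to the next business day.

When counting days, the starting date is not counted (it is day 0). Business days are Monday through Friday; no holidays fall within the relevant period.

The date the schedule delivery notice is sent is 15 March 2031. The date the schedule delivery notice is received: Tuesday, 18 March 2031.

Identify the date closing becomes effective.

The last day of the review period: 14 calendar days after 15 March 2031 is 29 March 2031.
The last day of the objection period: 30 calendar days after 29 March 2031 is 28 April 2031.
The date closing becomes effective: 40 calendar days after 28 April 2031 is 7 June 2031. That falls on a Saturday, so it rolls to the next business day, Monday, 9 June 2031.

9 June 2031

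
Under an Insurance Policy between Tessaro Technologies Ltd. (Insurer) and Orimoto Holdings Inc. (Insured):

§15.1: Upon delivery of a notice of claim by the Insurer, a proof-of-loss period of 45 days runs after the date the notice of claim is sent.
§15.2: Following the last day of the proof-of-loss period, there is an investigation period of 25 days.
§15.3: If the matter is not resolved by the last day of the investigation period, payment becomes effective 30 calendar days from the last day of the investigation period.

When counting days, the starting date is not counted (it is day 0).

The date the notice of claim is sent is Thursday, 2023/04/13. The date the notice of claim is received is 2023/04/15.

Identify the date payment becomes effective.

2023/07/22

The last day of the proof-of-loss period: 2023/04/13 + 45 days = 2023/05/28.
The last day of the investigation period: 2023/05/28 + 25 days = 2023/06/22.
The date payment becomes effective: 2023/06/22 + 30 days = 2023/07/22.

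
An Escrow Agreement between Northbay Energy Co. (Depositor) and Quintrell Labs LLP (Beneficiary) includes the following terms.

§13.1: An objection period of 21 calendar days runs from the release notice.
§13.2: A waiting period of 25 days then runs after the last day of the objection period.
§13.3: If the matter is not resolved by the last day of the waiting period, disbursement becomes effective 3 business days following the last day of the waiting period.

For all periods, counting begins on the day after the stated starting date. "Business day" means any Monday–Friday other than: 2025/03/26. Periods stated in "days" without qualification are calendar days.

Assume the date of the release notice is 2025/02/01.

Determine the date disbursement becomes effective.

Adding 21 calendar days to 2025/02/01 gives 2025/02/22, which is the last day of the objection period.
The last day of the waiting period: 25 calendar days after 2025/02/22 is 2025/03/19.
The date disbursement becomes effective: counting 3 business days from Wednesday, 2025/03/19 (Mar 20, Mar 21, Mar 24, skipping weekends) reaches Monday, 2025/03/24.

2025/03/24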